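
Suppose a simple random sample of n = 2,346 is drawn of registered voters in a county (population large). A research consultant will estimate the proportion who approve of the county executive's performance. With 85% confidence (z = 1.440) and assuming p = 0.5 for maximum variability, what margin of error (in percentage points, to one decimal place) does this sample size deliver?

1.5

SE(p̂) = √[p(1−p)/n] = √[0.2500/2346] = 0.01032.
E = z × SE = 1.440 × 0.01032 = 0.01487, or 1.5 percentage points.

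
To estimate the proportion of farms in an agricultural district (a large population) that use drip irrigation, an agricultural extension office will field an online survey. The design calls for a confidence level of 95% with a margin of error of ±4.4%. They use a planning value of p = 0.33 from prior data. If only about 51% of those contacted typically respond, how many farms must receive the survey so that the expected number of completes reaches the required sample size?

For 95% confidence, z = 1.960.
Completed interviews needed: n₀ = 1.960² × 0.2211 / 0.044² ≈ 438.73 → 439.
At a 51% response rate, contacts needed = 439 / 0.51 ≈ 860.78 → 861.

861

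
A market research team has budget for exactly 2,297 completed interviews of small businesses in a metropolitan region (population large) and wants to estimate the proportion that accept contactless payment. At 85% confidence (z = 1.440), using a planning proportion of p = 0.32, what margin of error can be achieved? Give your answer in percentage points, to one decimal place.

1.4

SE(p̂) = √[p(1−p)/n] = √[0.2176/2297] = 0.00973.
E = z × SE = 1.440 × 0.00973 = 0.01402, or 1.4 percentage points.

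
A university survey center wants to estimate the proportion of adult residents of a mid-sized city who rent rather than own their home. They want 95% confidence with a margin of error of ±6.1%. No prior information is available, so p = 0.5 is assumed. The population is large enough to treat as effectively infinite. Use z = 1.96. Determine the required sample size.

259

With p = 0.5, p(1−p) = 0.25.
n = z²·p(1−p)/E² = 1.96² × 0.2500 / 0.061² = 3.8416 × 0.2500 / 0.003721 ≈ 258.10.
Rounding up gives n = 259.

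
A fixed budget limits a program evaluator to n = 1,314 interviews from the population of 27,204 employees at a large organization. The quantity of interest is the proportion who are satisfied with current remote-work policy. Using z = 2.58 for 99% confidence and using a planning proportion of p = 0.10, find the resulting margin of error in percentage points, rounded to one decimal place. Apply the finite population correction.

2.1

Finite-population factor: (N−n)/(N−1) = (27204−1314)/(27204−1) = 0.9517.
SE(p̂) = √[p(1−p)/n · (N−n)/(N−1)] = √[0.0900/1314 × 0.9517] = 0.00807.
E = z × SE = 2.58 × 0.00807 = 0.02083 ≈ 2.1 percentage points.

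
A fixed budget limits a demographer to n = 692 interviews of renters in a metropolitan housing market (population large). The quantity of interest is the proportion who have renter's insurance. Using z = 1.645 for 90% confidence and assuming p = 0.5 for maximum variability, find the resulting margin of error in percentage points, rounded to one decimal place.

SE(p̂) = √[p(1−p)/n] = √[0.2500/692] = 0.01901.
E = z × SE = 1.645 × 0.01901 = 0.03127, or 3.1 percentage points.

3.1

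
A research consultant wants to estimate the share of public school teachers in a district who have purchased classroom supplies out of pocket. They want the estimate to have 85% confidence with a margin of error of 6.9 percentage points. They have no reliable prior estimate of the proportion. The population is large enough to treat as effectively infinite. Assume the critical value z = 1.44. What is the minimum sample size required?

109

With no prior estimate, use p = 0.5, giving p(1−p) = 0.25.
n = z²·p(1−p)/E² = 1.44² × 0.2500 / 0.069² = 2.0736 × 0.2500 / 0.004761 ≈ 108.88.
Rounding up gives n = 109.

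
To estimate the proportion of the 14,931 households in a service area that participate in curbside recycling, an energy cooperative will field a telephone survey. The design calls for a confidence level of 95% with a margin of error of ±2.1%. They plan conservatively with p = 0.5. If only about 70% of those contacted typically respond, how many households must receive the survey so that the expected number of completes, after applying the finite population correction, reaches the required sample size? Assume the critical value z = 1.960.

2716

Completed interviews needed (unadjusted): n₀ = 1.960² × 0.2500 / 0.021² ≈ 2177.78 → 2178.
FPC for N = 14,931: n = 2178 / (1 + 2177/14931) = 2178 / 1.1458 ≈ 1900.85 → 1901.
At a 70% response rate, contacts needed = 1901 / 0.70 ≈ 2715.71 → 2716.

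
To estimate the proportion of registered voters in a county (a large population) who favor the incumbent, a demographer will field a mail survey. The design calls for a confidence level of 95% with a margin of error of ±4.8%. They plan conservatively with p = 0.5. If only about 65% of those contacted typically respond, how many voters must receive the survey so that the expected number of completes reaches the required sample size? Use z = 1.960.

Completed interviews needed: n₀ = 1.960² × 0.2500 / 0.048² ≈ 416.84 → 417.
At a 65% response rate, contacts needed = 417 / 0.65 ≈ 641.54 → 642.

642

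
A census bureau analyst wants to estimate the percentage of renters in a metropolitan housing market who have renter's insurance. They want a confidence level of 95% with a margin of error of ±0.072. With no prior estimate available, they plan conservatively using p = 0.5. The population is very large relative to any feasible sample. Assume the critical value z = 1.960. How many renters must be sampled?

186

With p = 0.5, p(1−p) = 0.25.
n = z²·p(1−p)/E² = 1.960² × 0.2500 / 0.072² = 3.8416 × 0.2500 / 0.005184 ≈ 185.26.
Rounding up gives n = 186.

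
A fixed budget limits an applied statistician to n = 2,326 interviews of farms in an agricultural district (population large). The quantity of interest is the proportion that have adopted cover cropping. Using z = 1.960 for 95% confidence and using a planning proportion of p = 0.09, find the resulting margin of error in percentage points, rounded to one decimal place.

SE(p̂) = √[p(1−p)/n] = √[0.0819/2326] = 0.00593.
E = z × SE = 1.960 × 0.00593 = 0.01163, or 1.2 percentage points.

1.2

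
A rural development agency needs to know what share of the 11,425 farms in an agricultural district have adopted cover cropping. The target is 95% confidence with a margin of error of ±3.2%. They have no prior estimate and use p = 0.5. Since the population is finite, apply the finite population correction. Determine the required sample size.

867

For 95% confidence, z = 1.96.
Unadjusted: n₀ = 1.96² × 0.50 × 0.50 / 0.032² ≈ 937.89, so n₀ = 938.
Finite population correction with N = 11,425: n = n₀ / (1 + (n₀−1)/N) = 938 / (1 + 937/11425) = 938 / 1.0820 ≈ 866.90.
Rounding up, n = 867.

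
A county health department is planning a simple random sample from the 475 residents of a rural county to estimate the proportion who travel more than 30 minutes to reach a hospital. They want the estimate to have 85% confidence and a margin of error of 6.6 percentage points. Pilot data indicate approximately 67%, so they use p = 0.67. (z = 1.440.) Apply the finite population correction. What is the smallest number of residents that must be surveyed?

Unadjusted: n₀ = 1.440² × 0.67 × 0.33 / 0.066² ≈ 105.25, so n₀ = 106.
Finite population correction with N = 475: n = n₀ / (1 + (n₀−1)/N) = 106 / (1 + 105/475) = 106 / 1.2211 ≈ 86.81.
Rounding up, n = 87.

87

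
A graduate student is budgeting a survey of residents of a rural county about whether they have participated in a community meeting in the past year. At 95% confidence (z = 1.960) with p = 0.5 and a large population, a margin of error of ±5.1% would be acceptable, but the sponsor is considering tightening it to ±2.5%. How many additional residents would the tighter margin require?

1167

At ±5.1%: n = 1.960² × 0.2500 / 0.051² ≈ 369.24 → 370.
At ±2.5%: n = 1.960² × 0.2500 / 0.025² ≈ 1536.64 → 1537.
Additional respondents: 1537 − 370 = 1167.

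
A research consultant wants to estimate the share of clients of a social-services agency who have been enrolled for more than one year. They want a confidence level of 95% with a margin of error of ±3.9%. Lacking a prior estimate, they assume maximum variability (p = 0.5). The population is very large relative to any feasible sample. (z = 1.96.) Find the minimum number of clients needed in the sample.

With p = 0.5, p(1−p) = 0.25.
n = z²·p(1−p)/E² = 1.96² × 0.2500 / 0.039² = 3.8416 × 0.2500 / 0.001521 ≈ 631.43.
Rounding up gives n = 632.

632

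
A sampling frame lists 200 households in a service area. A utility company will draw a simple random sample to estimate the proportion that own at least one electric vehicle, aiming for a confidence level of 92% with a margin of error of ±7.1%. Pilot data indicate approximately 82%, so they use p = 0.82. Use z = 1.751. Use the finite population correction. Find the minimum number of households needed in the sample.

Unadjusted: n₀ = 1.751² × 0.82 × 0.18 / 0.071² ≈ 89.77, so n₀ = 90.
Finite population correction with N = 200: n = n₀ / (1 + (n₀−1)/N) = 90 / (1 + 89/200) = 90 / 1.4450 ≈ 62.28.
Rounding up, n = 63.

63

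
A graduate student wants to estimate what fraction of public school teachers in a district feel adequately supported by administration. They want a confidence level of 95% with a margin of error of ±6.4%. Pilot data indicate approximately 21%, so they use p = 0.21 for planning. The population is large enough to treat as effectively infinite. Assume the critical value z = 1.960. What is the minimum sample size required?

156

With p = 0.21, p(1−p) = 0.1659.
n = z²·p(1−p)/E² = 1.960² × 0.1659 / 0.064² = 3.8416 × 0.1659 / 0.004096 ≈ 155.60.
Rounding up gives n = 156.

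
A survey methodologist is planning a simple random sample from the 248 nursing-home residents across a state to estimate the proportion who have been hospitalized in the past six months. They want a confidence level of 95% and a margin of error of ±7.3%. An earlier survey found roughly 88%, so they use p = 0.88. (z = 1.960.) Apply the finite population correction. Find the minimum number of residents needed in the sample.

Unadjusted: n₀ = 1.960² × 0.88 × 0.12 / 0.073² ≈ 76.13, so n₀ = 77.
Finite population correction with N = 248: n = n₀ / (1 + (n₀−1)/N) = 77 / (1 + 76/248) = 77 / 1.3065 ≈ 58.94.
Rounding up, n = 59.

59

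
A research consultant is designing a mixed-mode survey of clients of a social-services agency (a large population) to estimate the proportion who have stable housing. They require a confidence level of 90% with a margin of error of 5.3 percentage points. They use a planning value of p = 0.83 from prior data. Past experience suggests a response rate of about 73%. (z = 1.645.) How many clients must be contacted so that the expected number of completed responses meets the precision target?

187

Completed interviews needed: n₀ = 1.645² × 0.1411 / 0.053² ≈ 135.93 → 136.
At a 73% response rate, contacts needed = 136 / 0.73 ≈ 186.30 → 187.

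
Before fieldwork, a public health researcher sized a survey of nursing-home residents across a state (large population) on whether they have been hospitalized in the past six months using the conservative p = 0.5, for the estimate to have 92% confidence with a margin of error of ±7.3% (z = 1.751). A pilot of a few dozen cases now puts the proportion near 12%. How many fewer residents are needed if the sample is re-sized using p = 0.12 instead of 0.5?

83

Conservative (p = 0.5): n = 1.751² × 0.25 / 0.073² ≈ 143.84 → 144.
Using p = 0.12: p(1−p) = 0.1056, so n = 1.751² × 0.1056 / 0.073² ≈ 60.76 → 61.
Reduction: 144 − 61 = 83.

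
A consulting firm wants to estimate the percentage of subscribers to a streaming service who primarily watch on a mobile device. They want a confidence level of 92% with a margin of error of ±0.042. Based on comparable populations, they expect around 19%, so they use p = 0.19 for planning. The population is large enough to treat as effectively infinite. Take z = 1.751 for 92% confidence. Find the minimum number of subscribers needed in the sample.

268

With p = 0.19, p(1−p) = 0.1539.
n = z²·p(1−p)/E² = 1.751² × 0.1539 / 0.042² = 3.0660 × 0.1539 / 0.001764 ≈ 267.49.
Rounding up gives n = 268.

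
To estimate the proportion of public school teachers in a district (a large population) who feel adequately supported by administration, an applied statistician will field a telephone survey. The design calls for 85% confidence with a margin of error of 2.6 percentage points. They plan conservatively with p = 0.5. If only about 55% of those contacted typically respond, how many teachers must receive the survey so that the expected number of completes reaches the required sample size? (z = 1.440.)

1395

Completed interviews needed: n₀ = 1.440² × 0.2500 / 0.026² ≈ 766.86 → 767.
At a 55% response rate, contacts needed = 767 / 0.55 ≈ 1394.55 → 1395.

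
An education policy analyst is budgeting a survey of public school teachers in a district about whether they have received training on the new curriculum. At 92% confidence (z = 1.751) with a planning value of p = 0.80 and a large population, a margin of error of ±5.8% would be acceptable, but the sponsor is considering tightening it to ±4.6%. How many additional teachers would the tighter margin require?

At ±5.8%: n = 1.751² × 0.1600 / 0.058² ≈ 145.83 → 146.
At ±4.6%: n = 1.751² × 0.1600 / 0.046² ≈ 231.83 → 232.
Additional respondents: 232 − 146 = 86.

86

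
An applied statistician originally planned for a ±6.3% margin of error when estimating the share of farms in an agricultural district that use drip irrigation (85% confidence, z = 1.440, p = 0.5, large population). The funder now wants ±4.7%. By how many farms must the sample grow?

At ±6.3%: n = 1.440² × 0.2500 / 0.063² ≈ 130.61 → 131.
At ±4.7%: n = 1.440² × 0.2500 / 0.047² ≈ 234.68 → 235.
Additional respondents: 235 − 131 = 104.

104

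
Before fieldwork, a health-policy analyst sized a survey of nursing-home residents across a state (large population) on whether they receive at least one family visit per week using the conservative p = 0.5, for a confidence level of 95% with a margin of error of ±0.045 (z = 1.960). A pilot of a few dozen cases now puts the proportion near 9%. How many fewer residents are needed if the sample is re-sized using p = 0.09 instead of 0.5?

Conservative (p = 0.5): n = 1.960² × 0.25 / 0.045² ≈ 474.27 → 475.
Using p = 0.09: p(1−p) = 0.0819, so n = 1.960² × 0.0819 / 0.045² ≈ 155.37 → 156.
Reduction: 475 − 156 = 319.

319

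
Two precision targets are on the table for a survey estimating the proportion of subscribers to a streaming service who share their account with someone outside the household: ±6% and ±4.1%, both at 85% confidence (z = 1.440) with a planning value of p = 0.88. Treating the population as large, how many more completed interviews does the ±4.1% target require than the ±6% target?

At ±6%: n = 1.440² × 0.1056 / 0.060² ≈ 60.83 → 61.
At ±4.1%: n = 1.440² × 0.1056 / 0.041² ≈ 130.26 → 131.
Additional respondents: 131 − 61 = 70.

70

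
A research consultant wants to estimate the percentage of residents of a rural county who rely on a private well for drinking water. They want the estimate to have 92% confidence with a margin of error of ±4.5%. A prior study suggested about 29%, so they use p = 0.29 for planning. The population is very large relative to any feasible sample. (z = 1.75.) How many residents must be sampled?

312

With p = 0.29, p(1−p) = 0.2059.
n = z²·p(1−p)/E² = 1.75² × 0.2059 / 0.045² = 3.0625 × 0.2059 / 0.002025 ≈ 311.39.
Rounding up gives n = 312.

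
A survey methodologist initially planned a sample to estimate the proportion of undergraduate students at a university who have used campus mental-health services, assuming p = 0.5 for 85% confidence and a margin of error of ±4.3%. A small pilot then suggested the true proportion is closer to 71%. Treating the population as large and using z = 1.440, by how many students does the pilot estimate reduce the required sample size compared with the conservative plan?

Conservative (p = 0.5): n = 1.440² × 0.25 / 0.043² ≈ 280.37 → 281.
Using p = 0.71: p(1−p) = 0.2059, so n = 1.440² × 0.2059 / 0.043² ≈ 230.91 → 231.
Reduction: 281 − 231 = 50.

50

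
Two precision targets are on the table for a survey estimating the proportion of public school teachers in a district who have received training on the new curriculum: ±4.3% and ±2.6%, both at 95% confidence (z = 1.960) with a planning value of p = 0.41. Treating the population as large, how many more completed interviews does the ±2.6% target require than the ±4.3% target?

872

At ±4.3%: n = 1.960² × 0.2419 / 0.043² ≈ 502.59 → 503.
At ±2.6%: n = 1.960² × 0.2419 / 0.026² ≈ 1374.68 → 1375.
Additional respondents: 1375 − 503 = 872.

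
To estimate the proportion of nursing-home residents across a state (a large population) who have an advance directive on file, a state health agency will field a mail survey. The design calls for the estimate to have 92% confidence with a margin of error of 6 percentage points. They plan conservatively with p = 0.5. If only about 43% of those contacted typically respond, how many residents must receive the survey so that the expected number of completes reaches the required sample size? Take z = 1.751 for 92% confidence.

Completed interviews needed: n₀ = 1.751² × 0.2500 / 0.060² ≈ 212.92 → 213.
At a 43% response rate, contacts needed = 213 / 0.43 ≈ 495.35 → 496.

496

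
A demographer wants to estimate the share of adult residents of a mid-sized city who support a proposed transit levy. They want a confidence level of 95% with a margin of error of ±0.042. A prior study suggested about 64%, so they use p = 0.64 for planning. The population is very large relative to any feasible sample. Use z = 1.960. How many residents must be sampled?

502

With p = 0.64, p(1−p) = 0.2304.
n = z²·p(1−p)/E² = 1.960² × 0.2304 / 0.042² = 3.8416 × 0.2304 / 0.001764 ≈ 501.76.
Rounding up gives n = 502.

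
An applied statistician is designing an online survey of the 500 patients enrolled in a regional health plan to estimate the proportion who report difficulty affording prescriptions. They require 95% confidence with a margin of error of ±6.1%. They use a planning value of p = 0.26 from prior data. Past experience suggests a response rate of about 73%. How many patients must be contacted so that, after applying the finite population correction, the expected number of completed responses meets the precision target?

196

For 95% confidence, z = 1.960.
Completed interviews needed (unadjusted): n₀ = 1.960² × 0.1924 / 0.061² ≈ 198.64 → 199.
FPC for N = 500: n = 199 / (1 + 198/500) = 199 / 1.3960 ≈ 142.55 → 143.
At a 73% response rate, contacts needed = 143 / 0.73 ≈ 195.89 → 196.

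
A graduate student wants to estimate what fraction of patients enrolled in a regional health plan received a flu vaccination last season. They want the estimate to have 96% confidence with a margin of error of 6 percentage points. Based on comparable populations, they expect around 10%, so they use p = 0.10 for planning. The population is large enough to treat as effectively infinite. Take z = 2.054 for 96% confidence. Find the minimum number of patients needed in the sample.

106

With p = 0.10, p(1−p) = 0.0900.
n = z²·p(1−p)/E² = 2.054² × 0.0900 / 0.060² = 4.2189 × 0.0900 / 0.003600 ≈ 105.47.
Rounding up gives n = 106.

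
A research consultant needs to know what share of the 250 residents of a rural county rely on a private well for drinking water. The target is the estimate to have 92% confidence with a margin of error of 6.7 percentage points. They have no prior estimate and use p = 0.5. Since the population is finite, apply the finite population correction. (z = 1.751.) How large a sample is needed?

102

Unadjusted: n₀ = 1.751² × 0.50 × 0.50 / 0.067² ≈ 170.75, so n₀ = 171.
Finite population correction with N = 250: n = n₀ / (1 + (n₀−1)/N) = 171 / (1 + 170/250) = 171 / 1.6800 ≈ 101.79.
Rounding up, n = 102.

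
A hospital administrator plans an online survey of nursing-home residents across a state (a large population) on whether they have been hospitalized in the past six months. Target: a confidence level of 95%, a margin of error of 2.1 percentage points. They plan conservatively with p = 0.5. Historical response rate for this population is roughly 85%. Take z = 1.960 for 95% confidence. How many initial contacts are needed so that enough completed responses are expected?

2563

Completed interviews needed: n₀ = 1.960² × 0.2500 / 0.021² ≈ 2177.78 → 2178.
At an 85% response rate, contacts needed = 2178 / 0.85 ≈ 2562.35 → 2563.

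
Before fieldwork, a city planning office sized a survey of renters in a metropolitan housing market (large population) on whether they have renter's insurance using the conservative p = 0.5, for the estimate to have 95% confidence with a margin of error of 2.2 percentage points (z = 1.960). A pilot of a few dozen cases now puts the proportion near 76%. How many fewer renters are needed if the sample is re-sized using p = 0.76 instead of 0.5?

537

Conservative (p = 0.5): n = 1.960² × 0.25 / 0.022² ≈ 1984.30 → 1985.
Using p = 0.76: p(1−p) = 0.1824, so n = 1.960² × 0.1824 / 0.022² ≈ 1447.74 → 1448.
Reduction: 1985 − 1448 = 537.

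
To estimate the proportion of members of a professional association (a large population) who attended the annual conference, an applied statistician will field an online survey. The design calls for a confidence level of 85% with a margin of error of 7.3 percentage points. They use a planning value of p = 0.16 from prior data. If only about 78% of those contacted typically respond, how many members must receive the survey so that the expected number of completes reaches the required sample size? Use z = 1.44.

Completed interviews needed: n₀ = 1.44² × 0.1344 / 0.073² ≈ 52.30 → 53.
At a 78% response rate, contacts needed = 53 / 0.78 ≈ 67.95 → 68.

68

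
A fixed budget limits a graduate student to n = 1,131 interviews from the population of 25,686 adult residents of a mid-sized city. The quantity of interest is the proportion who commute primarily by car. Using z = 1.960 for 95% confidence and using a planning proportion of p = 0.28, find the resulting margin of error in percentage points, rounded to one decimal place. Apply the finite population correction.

Finite-population factor: (N−n)/(N−1) = (25686−1131)/(25686−1) = 0.9560.
SE(p̂) = √[p(1−p)/n · (N−n)/(N−1)] = √[0.2016/1131 × 0.9560] = 0.01305.
E = z × SE = 1.960 × 0.01305 = 0.02559 ≈ 2.6 percentage points.

2.6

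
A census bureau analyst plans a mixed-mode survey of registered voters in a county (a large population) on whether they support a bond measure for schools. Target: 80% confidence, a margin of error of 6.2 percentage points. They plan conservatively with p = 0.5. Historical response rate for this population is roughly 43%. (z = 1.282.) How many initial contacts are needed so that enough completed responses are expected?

249

Completed interviews needed: n₀ = 1.282² × 0.2500 / 0.062² ≈ 106.89 → 107.
At a 43% response rate, contacts needed = 107 / 0.43 ≈ 248.84 → 249.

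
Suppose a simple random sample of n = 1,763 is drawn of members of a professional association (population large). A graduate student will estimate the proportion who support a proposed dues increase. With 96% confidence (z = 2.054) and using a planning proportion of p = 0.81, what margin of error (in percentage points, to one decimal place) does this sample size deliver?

SE(p̂) = √[p(1−p)/n] = √[0.1539/1763] = 0.00934.
E = z × SE = 2.054 × 0.00934 = 0.01919, or 1.9 percentage points.

1.9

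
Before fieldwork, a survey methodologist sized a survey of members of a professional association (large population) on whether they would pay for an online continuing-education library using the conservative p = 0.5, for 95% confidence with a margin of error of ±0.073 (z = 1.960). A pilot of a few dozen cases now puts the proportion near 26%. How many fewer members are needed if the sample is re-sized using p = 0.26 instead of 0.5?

42

Conservative (p = 0.5): n = 1.960² × 0.25 / 0.073² ≈ 180.22 → 181.
Using p = 0.26: p(1−p) = 0.1924, so n = 1.960² × 0.1924 / 0.073² ≈ 138.70 → 139.
Reduction: 181 − 139 = 42.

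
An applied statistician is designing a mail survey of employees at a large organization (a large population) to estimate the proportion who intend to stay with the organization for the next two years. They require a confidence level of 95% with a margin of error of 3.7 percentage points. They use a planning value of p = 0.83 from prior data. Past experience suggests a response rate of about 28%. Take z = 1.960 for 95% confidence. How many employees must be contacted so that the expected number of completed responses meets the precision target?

1415

Completed interviews needed: n₀ = 1.960² × 0.1411 / 0.037² ≈ 395.95 → 396.
At a 28% response rate, contacts needed = 396 / 0.28 ≈ 1414.29 → 1415.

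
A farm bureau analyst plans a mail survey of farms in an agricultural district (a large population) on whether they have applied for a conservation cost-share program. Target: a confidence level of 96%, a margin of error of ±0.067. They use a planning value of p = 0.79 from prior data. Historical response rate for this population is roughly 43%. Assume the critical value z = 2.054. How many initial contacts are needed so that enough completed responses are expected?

363

Completed interviews needed: n₀ = 2.054² × 0.1659 / 0.067² ≈ 155.92 → 156.
At a 43% response rate, contacts needed = 156 / 0.43 ≈ 362.79 → 363.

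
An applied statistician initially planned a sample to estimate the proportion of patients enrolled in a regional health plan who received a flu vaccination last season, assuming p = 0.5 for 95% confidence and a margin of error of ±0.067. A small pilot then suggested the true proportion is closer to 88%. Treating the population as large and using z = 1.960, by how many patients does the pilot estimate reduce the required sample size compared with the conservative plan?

123

Conservative (p = 0.5): n = 1.960² × 0.25 / 0.067² ≈ 213.95 → 214.
Using p = 0.88: p(1−p) = 0.1056, so n = 1.960² × 0.1056 / 0.067² ≈ 90.37 → 91.
Reduction: 214 − 91 = 123.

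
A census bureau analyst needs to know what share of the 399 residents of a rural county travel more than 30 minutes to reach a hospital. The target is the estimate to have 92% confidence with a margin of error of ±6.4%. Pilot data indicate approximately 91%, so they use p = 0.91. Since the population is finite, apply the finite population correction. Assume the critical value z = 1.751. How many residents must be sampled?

54

Unadjusted: n₀ = 1.751² × 0.91 × 0.09 / 0.064² ≈ 61.31, so n₀ = 62.
Finite population correction with N = 399: n = n₀ / (1 + (n₀−1)/N) = 62 / (1 + 61/399) = 62 / 1.1529 ≈ 53.78.
Rounding up, n = 54.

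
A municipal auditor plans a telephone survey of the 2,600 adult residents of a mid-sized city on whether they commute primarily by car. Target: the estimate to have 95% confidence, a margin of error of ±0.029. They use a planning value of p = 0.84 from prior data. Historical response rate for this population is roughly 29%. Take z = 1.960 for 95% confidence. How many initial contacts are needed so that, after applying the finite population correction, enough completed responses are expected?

1714

Completed interviews needed (unadjusted): n₀ = 1.960² × 0.1344 / 0.029² ≈ 613.93 → 614.
FPC for N = 2,600: n = 614 / (1 + 613/2600) = 614 / 1.2358 ≈ 496.86 → 497.
At a 29% response rate, contacts needed = 497 / 0.29 ≈ 1713.79 → 1714.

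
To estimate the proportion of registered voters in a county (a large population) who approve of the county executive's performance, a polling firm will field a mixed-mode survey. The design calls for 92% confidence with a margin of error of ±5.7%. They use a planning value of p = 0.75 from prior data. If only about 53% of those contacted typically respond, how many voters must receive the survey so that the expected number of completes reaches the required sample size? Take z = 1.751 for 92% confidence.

Completed interviews needed: n₀ = 1.751² × 0.1875 / 0.057² ≈ 176.94 → 177.
At a 53% response rate, contacts needed = 177 / 0.53 ≈ 333.96 → 334.

334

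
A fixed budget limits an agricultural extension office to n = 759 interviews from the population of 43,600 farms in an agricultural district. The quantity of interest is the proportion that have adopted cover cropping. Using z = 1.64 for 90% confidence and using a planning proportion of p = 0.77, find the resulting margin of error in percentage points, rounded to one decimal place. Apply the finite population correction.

Finite-population factor: (N−n)/(N−1) = (43600−759)/(43600−1) = 0.9826.
SE(p̂) = √[p(1−p)/n · (N−n)/(N−1)] = √[0.1771/759 × 0.9826] = 0.01514.
E = z × SE = 1.64 × 0.01514 = 0.02483 ≈ 2.5 percentage points.

2.5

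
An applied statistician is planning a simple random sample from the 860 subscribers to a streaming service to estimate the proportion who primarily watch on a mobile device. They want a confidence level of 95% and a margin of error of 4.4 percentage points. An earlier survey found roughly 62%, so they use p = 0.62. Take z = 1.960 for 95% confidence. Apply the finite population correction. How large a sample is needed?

Unadjusted: n₀ = 1.960² × 0.62 × 0.38 / 0.044² ≈ 467.50, so n₀ = 468.
Finite population correction with N = 860: n = n₀ / (1 + (n₀−1)/N) = 468 / (1 + 467/860) = 468 / 1.5430 ≈ 303.30.
Rounding up, n = 304.

304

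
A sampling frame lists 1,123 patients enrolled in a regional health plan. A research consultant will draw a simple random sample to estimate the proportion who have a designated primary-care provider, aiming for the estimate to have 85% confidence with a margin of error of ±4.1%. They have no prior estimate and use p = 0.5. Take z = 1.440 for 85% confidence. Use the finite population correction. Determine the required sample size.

243

Unadjusted: n₀ = 1.440² × 0.50 × 0.50 / 0.041² ≈ 308.39, so n₀ = 309.
Finite population correction with N = 1,123: n = n₀ / (1 + (n₀−1)/N) = 309 / (1 + 308/1123) = 309 / 1.2743 ≈ 242.49.
Rounding up, n = 243.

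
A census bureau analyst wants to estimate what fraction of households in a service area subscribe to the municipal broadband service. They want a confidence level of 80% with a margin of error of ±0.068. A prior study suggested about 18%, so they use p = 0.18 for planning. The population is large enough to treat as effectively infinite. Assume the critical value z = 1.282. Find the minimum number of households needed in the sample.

With p = 0.18, p(1−p) = 0.1476.
n = z²·p(1−p)/E² = 1.282² × 0.1476 / 0.068² = 1.6435 × 0.1476 / 0.004624 ≈ 52.46.
Rounding up gives n = 53.

53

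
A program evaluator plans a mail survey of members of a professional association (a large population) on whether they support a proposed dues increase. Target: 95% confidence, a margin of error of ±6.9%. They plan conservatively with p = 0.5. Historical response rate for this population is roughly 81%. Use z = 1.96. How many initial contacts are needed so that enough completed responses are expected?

250

Completed interviews needed: n₀ = 1.96² × 0.2500 / 0.069² ≈ 201.72 → 202.
At an 81% response rate, contacts needed = 202 / 0.81 ≈ 249.38 → 250.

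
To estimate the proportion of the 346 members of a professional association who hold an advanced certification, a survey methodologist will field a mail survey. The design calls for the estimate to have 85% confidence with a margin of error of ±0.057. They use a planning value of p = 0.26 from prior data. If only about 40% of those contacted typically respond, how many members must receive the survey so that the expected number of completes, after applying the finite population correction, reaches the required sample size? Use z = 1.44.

228

Completed interviews needed (unadjusted): n₀ = 1.44² × 0.1924 / 0.057² ≈ 122.79 → 123.
FPC for N = 346: n = 123 / (1 + 122/346) = 123 / 1.3526 ≈ 90.94 → 91.
At a 40% response rate, contacts needed = 91 / 0.40 ≈ 227.50 → 228.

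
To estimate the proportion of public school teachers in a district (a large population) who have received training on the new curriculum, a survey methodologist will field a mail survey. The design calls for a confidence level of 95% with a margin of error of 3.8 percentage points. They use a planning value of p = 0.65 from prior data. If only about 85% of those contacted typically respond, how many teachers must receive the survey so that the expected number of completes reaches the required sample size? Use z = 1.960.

713

Completed interviews needed: n₀ = 1.960² × 0.2275 / 0.038² ≈ 605.24 → 606.
At an 85% response rate, contacts needed = 606 / 0.85 ≈ 712.94 → 713.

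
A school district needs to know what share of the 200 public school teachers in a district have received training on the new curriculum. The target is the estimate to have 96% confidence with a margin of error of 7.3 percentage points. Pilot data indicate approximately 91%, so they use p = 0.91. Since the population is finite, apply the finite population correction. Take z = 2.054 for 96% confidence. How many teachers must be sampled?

Unadjusted: n₀ = 2.054² × 0.91 × 0.09 / 0.073² ≈ 64.84, so n₀ = 65.
Finite population correction with N = 200: n = n₀ / (1 + (n₀−1)/N) = 65 / (1 + 64/200) = 65 / 1.3200 ≈ 49.24.
Rounding up, n = 50.

50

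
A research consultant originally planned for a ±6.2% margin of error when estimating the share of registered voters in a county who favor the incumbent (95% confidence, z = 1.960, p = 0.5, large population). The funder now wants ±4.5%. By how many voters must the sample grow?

At ±6.2%: n = 1.960² × 0.2500 / 0.062² ≈ 249.84 → 250.
At ±4.5%: n = 1.960² × 0.2500 / 0.045² ≈ 474.27 → 475.
Additional respondents: 475 − 250 = 225.

225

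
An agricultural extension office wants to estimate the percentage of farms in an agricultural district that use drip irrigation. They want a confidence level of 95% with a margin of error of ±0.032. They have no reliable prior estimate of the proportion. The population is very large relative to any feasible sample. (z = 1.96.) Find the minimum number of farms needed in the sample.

With no prior estimate, use p = 0.5, giving p(1−p) = 0.25.
n = z²·p(1−p)/E² = 1.96² × 0.2500 / 0.032² = 3.8416 × 0.2500 / 0.001024 ≈ 937.89.
Rounding up gives n = 938.

938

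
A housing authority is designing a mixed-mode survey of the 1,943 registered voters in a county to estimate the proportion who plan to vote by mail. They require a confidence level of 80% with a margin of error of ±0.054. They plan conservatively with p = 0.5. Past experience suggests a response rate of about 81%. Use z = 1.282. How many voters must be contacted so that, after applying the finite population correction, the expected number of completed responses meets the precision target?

163

Completed interviews needed (unadjusted): n₀ = 1.282² × 0.2500 / 0.054² ≈ 140.91 → 141.
FPC for N = 1,943: n = 141 / (1 + 140/1943) = 141 / 1.0721 ≈ 131.52 → 132.
At an 81% response rate, contacts needed = 132 / 0.81 ≈ 162.96 → 163.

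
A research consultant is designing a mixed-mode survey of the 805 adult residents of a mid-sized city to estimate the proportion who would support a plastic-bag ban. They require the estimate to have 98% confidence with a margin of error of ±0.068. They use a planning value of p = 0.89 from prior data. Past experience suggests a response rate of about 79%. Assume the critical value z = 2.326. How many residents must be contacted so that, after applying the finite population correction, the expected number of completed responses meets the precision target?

Completed interviews needed (unadjusted): n₀ = 2.326² × 0.0979 / 0.068² ≈ 114.55 → 115.
FPC for N = 805: n = 115 / (1 + 114/805) = 115 / 1.1416 ≈ 100.73 → 101.
At a 79% response rate, contacts needed = 101 / 0.79 ≈ 127.85 → 128.

128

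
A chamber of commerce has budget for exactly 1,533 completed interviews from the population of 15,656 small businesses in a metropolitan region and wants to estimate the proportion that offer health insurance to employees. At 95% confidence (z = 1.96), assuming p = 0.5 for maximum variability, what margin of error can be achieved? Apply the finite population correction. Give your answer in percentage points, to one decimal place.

2.4

Finite-population factor: (N−n)/(N−1) = (15656−1533)/(15656−1) = 0.9021.
SE(p̂) = √[p(1−p)/n · (N−n)/(N−1)] = √[0.2500/1533 × 0.9021] = 0.01213.
E = z × SE = 1.96 × 0.01213 = 0.02377 ≈ 2.4 percentage points.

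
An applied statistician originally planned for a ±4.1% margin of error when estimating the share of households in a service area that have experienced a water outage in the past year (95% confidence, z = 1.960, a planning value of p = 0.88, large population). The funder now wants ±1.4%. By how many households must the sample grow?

1828

At ±4.1%: n = 1.960² × 0.1056 / 0.041² ≈ 241.33 → 242.
At ±1.4%: n = 1.960² × 0.1056 / 0.014² ≈ 2069.76 → 2070.
Additional respondents: 2070 − 242 = 1828.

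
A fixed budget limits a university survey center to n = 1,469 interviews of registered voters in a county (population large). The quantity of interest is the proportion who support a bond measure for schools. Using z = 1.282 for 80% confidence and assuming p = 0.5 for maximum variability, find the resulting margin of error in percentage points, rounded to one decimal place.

1.7

SE(p̂) = √[p(1−p)/n] = √[0.2500/1469] = 0.01305.
E = z × SE = 1.282 × 0.01305 = 0.01672, or 1.7 percentage points.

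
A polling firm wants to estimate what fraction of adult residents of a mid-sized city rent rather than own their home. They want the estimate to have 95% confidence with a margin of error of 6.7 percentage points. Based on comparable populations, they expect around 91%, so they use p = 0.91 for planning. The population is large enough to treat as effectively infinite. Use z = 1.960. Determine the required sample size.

With p = 0.91, p(1−p) = 0.0819.
n = z²·p(1−p)/E² = 1.960² × 0.0819 / 0.067² = 3.8416 × 0.0819 / 0.004489 ≈ 70.09.
Rounding up gives n = 71.

71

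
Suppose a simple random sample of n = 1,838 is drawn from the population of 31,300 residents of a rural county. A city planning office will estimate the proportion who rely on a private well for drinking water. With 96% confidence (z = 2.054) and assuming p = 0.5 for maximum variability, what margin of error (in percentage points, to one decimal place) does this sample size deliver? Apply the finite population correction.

2.3

Finite-population factor: (N−n)/(N−1) = (31300−1838)/(31300−1) = 0.9413.
SE(p̂) = √[p(1−p)/n · (N−n)/(N−1)] = √[0.2500/1838 × 0.9413] = 0.01132.
E = z × SE = 2.054 × 0.01132 = 0.02324 ≈ 2.3 percentage points.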